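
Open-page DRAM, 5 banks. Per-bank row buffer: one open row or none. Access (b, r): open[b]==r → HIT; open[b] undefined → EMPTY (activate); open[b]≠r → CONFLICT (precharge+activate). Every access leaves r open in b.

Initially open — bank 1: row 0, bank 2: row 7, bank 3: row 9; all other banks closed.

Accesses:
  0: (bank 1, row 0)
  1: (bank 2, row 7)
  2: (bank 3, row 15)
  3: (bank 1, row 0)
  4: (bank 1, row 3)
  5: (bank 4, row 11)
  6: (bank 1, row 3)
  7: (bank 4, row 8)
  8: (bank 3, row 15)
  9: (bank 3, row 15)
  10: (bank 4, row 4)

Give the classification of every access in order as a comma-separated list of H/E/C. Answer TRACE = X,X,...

TRACE = H,H,C,H,C,E,H,C,H,H,C

#0 (1,0) H  (was 0)
#1 (2,7) H  (was 7)
#2 (3,15) C  (was 9)
#3 (1,0) H  (was 0)
#4 (1,3) C  (was 0)
#5 (4,11) E
#6 (1,3) H  (was 3)
#7 (4,8) C  (was 11)
#8 (3,15) H  (was 15)
#9 (3,15) H  (was 15)
#10 (4,4) C  (was 8)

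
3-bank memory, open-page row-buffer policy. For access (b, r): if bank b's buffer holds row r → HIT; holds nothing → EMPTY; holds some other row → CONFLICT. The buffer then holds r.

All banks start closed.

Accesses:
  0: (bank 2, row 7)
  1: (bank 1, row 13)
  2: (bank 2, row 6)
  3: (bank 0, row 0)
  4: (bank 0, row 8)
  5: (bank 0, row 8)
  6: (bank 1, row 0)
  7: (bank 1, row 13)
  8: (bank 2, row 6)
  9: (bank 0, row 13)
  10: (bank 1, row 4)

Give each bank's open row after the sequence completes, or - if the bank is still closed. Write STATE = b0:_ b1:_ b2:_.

0: bank 2 row 7 — prev None → EMPTY
1: bank 1 row 13 — prev None → EMPTY
2: bank 2 row 6 — prev 7 → CONFLICT
3: bank 0 row 0 — prev None → EMPTY
4: bank 0 row 8 — prev 0 → CONFLICT
5: bank 0 row 8 — prev 8 → HIT
6: bank 1 row 0 — prev 13 → CONFLICT
7: bank 1 row 13 — prev 0 → CONFLICT
8: bank 2 row 6 — prev 6 → HIT
9: bank 0 row 13 — prev 8 → CONFLICT
10: bank 1 row 4 — prev 13 → CONFLICT

STATE = b0:13 b1:4 b2:6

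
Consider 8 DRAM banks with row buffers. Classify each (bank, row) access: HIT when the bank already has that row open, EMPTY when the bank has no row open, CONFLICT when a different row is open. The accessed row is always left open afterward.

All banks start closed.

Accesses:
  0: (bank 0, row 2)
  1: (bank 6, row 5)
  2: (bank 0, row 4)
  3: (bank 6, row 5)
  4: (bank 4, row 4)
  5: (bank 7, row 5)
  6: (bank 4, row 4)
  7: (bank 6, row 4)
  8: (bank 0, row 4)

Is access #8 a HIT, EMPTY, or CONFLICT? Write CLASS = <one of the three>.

CLASS = HIT

step 0: bank0 None->2 [EMPTY]
step 1: bank6 None->5 [EMPTY]
step 2: bank0 2->4 [CONFLICT]
step 3: bank6 5->5 [HIT]
step 4: bank4 None->4 [EMPTY]
step 5: bank7 None->5 [EMPTY]
step 6: bank4 4->4 [HIT]
step 7: bank6 5->4 [CONFLICT]
step 8: bank0 4->4 [HIT]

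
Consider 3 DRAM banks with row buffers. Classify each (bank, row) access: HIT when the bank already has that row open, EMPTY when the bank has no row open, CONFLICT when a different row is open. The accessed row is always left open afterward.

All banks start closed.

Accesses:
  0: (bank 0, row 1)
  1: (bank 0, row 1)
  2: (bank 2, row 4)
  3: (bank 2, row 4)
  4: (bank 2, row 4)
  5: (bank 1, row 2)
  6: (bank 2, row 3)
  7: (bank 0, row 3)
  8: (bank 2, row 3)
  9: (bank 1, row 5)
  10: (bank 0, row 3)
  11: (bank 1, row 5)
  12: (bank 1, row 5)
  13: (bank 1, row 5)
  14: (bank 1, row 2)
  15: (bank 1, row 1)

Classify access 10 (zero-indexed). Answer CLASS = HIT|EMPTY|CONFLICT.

#0 (0,1) E
#1 (0,1) H  (was 1)
#2 (2,4) E
#3 (2,4) H  (was 4)
#4 (2,4) H  (was 4)
#5 (1,2) E
#6 (2,3) C  (was 4)
#7 (0,3) C  (was 1)
#8 (2,3) H  (was 3)
#9 (1,5) C  (was 2)
#10 (0,3) H  (was 3)
#11 (1,5) H  (was 5)
#12 (1,5) H  (was 5)
#13 (1,5) H  (was 5)
#14 (1,2) C  (was 5)
#15 (1,1) C  (was 2)

CLASS = HIT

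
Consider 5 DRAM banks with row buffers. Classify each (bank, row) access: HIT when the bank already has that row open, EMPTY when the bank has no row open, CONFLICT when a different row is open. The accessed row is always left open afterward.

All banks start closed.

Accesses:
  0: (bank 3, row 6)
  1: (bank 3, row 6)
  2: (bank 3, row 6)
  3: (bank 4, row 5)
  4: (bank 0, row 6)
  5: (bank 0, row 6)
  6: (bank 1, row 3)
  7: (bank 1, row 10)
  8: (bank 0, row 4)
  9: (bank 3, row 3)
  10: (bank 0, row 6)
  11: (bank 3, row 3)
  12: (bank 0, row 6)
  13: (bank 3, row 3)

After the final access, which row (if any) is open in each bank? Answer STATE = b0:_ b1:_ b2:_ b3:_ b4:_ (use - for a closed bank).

0: bank 3 row 6 — prev None → EMPTY
1: bank 3 row 6 — prev 6 → HIT
2: bank 3 row 6 — prev 6 → HIT
3: bank 4 row 5 — prev None → EMPTY
4: bank 0 row 6 — prev None → EMPTY
5: bank 0 row 6 — prev 6 → HIT
6: bank 1 row 3 — prev None → EMPTY
7: bank 1 row 10 — prev 3 → CONFLICT
8: bank 0 row 4 — prev 6 → CONFLICT
9: bank 3 row 3 — prev 6 → CONFLICT
10: bank 0 row 6 — prev 4 → CONFLICT
11: bank 3 row 3 — prev 3 → HIT
12: bank 0 row 6 — prev 6 → HIT
13: bank 3 row 3 — prev 3 → HIT

STATE = b0:6 b1:10 b2:- b3:3 b4:5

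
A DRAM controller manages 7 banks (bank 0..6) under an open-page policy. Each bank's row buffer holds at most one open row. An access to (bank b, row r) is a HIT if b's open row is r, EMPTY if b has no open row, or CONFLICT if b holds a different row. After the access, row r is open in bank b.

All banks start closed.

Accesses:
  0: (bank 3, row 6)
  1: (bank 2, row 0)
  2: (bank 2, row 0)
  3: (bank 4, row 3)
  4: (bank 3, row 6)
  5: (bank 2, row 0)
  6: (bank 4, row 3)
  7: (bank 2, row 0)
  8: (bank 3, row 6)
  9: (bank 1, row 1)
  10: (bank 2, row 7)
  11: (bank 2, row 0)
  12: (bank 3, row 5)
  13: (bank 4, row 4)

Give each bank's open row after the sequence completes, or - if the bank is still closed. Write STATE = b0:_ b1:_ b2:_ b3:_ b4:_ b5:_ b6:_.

STATE = b0:- b1:1 b2:0 b3:5 b4:4 b5:- b6:-

0: bank 3 row 6 — prev None → EMPTY
1: bank 2 row 0 — prev None → EMPTY
2: bank 2 row 0 — prev 0 → HIT
3: bank 4 row 3 — prev None → EMPTY
4: bank 3 row 6 — prev 6 → HIT
5: bank 2 row 0 — prev 0 → HIT
6: bank 4 row 3 — prev 3 → HIT
7: bank 2 row 0 — prev 0 → HIT
8: bank 3 row 6 — prev 6 → HIT
9: bank 1 row 1 — prev None → EMPTY
10: bank 2 row 7 — prev 0 → CONFLICT
11: bank 2 row 0 — prev 7 → CONFLICT
12: bank 3 row 5 — prev 6 → CONFLICT
13: bank 4 row 4 — prev 3 → CONFLICT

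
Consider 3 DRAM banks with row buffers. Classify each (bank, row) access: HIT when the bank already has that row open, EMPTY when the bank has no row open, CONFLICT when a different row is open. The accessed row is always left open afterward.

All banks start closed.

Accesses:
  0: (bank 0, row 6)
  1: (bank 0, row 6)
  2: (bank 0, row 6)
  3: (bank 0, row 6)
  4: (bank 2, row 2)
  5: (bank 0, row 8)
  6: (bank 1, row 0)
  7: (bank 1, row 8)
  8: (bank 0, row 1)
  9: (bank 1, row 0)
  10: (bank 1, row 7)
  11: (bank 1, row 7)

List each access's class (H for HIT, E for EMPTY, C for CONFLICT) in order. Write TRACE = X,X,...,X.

TRACE = E,H,H,H,E,C,E,C,C,C,C,H

step 0: bank0 None->6 [EMPTY]
step 1: bank0 6->6 [HIT]
step 2: bank0 6->6 [HIT]
step 3: bank0 6->6 [HIT]
step 4: bank2 None->2 [EMPTY]
step 5: bank0 6->8 [CONFLICT]
step 6: bank1 None->0 [EMPTY]
step 7: bank1 0->8 [CONFLICT]
step 8: bank0 8->1 [CONFLICT]
step 9: bank1 8->0 [CONFLICT]
step 10: bank1 0->7 [CONFLICT]
step 11: bank1 7->7 [HIT]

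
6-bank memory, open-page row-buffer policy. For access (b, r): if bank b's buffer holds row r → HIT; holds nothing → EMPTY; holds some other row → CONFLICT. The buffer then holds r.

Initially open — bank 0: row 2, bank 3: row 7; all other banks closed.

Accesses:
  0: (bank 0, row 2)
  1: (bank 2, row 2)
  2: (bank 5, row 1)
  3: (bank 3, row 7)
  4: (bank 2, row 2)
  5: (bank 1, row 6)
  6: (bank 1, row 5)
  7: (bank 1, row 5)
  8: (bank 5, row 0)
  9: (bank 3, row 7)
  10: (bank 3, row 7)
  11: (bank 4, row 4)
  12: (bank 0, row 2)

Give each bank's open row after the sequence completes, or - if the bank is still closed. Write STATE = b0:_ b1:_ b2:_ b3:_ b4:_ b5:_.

STATE = b0:2 b1:5 b2:2 b3:7 b4:4 b5:0

#0 (0,2) H  (was 2)
#1 (2,2) E
#2 (5,1) E
#3 (3,7) H  (was 7)
#4 (2,2) H  (was 2)
#5 (1,6) E
#6 (1,5) C  (was 6)
#7 (1,5) H  (was 5)
#8 (5,0) C  (was 1)
#9 (3,7) H  (was 7)
#10 (3,7) H  (was 7)
#11 (4,4) E
#12 (0,2) H  (was 2)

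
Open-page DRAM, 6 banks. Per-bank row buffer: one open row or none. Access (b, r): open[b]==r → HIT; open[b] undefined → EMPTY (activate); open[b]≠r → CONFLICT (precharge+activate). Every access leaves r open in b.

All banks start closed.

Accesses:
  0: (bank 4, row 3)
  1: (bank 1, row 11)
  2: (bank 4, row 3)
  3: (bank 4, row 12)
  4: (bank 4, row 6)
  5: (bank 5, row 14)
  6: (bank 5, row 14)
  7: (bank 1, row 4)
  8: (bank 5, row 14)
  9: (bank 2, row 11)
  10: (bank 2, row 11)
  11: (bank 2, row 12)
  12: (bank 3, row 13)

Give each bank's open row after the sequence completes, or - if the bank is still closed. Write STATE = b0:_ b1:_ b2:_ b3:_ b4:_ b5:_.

STATE = b0:- b1:4 b2:12 b3:13 b4:6 b5:14

#0 (4,3) E
#1 (1,11) E
#2 (4,3) H  (was 3)
#3 (4,12) C  (was 3)
#4 (4,6) C  (was 12)
#5 (5,14) E
#6 (5,14) H  (was 14)
#7 (1,4) C  (was 11)
#8 (5,14) H  (was 14)
#9 (2,11) E
#10 (2,11) H  (was 11)
#11 (2,12) C  (was 11)
#12 (3,13) E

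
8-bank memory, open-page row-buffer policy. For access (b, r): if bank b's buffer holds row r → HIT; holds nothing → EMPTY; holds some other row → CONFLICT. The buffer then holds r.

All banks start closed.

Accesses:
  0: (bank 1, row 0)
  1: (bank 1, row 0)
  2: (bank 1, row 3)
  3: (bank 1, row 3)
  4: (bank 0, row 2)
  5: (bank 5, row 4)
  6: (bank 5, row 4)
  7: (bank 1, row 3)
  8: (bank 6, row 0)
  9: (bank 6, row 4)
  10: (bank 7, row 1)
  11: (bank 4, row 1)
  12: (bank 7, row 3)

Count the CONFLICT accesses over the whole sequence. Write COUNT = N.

COUNT = 3

step 0: bank1 None->0 [EMPTY]
step 1: bank1 0->0 [HIT]
step 2: bank1 0->3 [CONFLICT]
step 3: bank1 3->3 [HIT]
step 4: bank0 None->2 [EMPTY]
step 5: bank5 None->4 [EMPTY]
step 6: bank5 4->4 [HIT]
step 7: bank1 3->3 [HIT]
step 8: bank6 None->0 [EMPTY]
step 9: bank6 0->4 [CONFLICT]
step 10: bank7 None->1 [EMPTY]
step 11: bank4 None->1 [EMPTY]
step 12: bank7 1->3 [CONFLICT]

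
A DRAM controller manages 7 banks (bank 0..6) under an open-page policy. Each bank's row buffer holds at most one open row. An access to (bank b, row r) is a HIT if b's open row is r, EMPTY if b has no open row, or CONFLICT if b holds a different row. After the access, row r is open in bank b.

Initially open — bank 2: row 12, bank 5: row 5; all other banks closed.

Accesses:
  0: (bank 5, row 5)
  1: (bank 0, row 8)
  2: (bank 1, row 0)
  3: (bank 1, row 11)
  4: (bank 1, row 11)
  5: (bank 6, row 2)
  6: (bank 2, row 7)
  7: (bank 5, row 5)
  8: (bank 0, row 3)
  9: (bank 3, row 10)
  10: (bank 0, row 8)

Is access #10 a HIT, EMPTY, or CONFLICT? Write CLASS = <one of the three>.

0: bank 5 row 5 — prev 5 → HIT
1: bank 0 row 8 — prev None → EMPTY
2: bank 1 row 0 — prev None → EMPTY
3: bank 1 row 11 — prev 0 → CONFLICT
4: bank 1 row 11 — prev 11 → HIT
5: bank 6 row 2 — prev None → EMPTY
6: bank 2 row 7 — prev 12 → CONFLICT
7: bank 5 row 5 — prev 5 → HIT
8: bank 0 row 3 — prev 8 → CONFLICT
9: bank 3 row 10 — prev None → EMPTY
10: bank 0 row 8 — prev 3 → CONFLICT

CLASS = CONFLICT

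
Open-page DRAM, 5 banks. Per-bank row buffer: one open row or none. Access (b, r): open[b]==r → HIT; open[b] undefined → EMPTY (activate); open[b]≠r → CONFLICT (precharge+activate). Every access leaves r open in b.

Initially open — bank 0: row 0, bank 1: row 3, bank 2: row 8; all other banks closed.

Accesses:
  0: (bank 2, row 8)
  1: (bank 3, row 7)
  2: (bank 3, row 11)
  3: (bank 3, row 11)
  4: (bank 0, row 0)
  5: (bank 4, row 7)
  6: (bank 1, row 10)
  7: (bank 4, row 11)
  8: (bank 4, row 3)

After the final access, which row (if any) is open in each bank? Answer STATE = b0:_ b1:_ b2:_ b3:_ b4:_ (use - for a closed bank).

0: bank 2 row 8 — prev 8 → HIT
1: bank 3 row 7 — prev None → EMPTY
2: bank 3 row 11 — prev 7 → CONFLICT
3: bank 3 row 11 — prev 11 → HIT
4: bank 0 row 0 — prev 0 → HIT
5: bank 4 row 7 — prev None → EMPTY
6: bank 1 row 10 — prev 3 → CONFLICT
7: bank 4 row 11 — prev 7 → CONFLICT
8: bank 4 row 3 — prev 11 → CONFLICT

STATE = b0:0 b1:10 b2:8 b3:11 b4:3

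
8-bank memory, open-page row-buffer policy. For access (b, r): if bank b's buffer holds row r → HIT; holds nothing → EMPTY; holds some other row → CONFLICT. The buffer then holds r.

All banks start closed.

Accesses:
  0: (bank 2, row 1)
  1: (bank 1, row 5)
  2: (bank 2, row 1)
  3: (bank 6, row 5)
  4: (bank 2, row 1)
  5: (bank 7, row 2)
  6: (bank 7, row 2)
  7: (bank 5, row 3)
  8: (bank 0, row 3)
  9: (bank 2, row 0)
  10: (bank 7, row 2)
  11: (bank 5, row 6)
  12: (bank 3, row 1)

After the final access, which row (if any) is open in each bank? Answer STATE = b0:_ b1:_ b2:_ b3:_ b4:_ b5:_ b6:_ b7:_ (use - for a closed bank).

  [0] b2 r1: no row ⇒ E
  [1] b1 r5: no row ⇒ E
  [2] b2 r1: had r1 ⇒ H
  [3] b6 r5: no row ⇒ E
  [4] b2 r1: had r1 ⇒ H
  [5] b7 r2: no row ⇒ E
  [6] b7 r2: had r2 ⇒ H
  [7] b5 r3: no row ⇒ E
  [8] b0 r3: no row ⇒ E
  [9] b2 r0: had r1 ⇒ C
  [10] b7 r2: had r2 ⇒ H
  [11] b5 r6: had r3 ⇒ C
  [12] b3 r1: no row ⇒ E

STATE = b0:3 b1:5 b2:0 b3:1 b4:- b5:6 b6:5 b7:2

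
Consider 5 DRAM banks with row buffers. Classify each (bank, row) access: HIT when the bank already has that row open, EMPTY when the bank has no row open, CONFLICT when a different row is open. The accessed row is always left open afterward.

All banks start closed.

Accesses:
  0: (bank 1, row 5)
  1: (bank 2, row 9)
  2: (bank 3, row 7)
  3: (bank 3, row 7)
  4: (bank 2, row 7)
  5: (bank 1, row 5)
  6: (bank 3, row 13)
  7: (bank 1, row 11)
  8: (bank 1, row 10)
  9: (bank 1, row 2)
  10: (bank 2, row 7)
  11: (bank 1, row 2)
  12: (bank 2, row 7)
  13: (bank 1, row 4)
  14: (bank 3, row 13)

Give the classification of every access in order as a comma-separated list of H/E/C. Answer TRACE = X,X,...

  [0] b1 r5: no row ⇒ E
  [1] b2 r9: no row ⇒ E
  [2] b3 r7: no row ⇒ E
  [3] b3 r7: had r7 ⇒ H
  [4] b2 r7: had r9 ⇒ C
  [5] b1 r5: had r5 ⇒ H
  [6] b3 r13: had r7 ⇒ C
  [7] b1 r11: had r5 ⇒ C
  [8] b1 r10: had r11 ⇒ C
  [9] b1 r2: had r10 ⇒ C
  [10] b2 r7: had r7 ⇒ H
  [11] b1 r2: had r2 ⇒ H
  [12] b2 r7: had r7 ⇒ H
  [13] b1 r4: had r2 ⇒ C
  [14] b3 r13: had r13 ⇒ H

TRACE = E,E,E,H,C,H,C,C,C,C,H,H,H,C,H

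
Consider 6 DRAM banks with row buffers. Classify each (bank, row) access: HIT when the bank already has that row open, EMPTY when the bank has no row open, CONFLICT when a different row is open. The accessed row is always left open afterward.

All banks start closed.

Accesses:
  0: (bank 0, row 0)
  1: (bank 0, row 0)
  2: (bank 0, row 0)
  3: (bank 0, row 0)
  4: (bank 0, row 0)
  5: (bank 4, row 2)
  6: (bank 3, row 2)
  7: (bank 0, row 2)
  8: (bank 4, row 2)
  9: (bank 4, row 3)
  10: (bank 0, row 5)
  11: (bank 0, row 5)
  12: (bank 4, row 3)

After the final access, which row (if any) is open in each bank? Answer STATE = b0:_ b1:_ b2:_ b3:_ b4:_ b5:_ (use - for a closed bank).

STATE = b0:5 b1:- b2:- b3:2 b4:3 b5:-

step 0: bank0 None->0 [EMPTY]
step 1: bank0 0->0 [HIT]
step 2: bank0 0->0 [HIT]
step 3: bank0 0->0 [HIT]
step 4: bank0 0->0 [HIT]
step 5: bank4 None->2 [EMPTY]
step 6: bank3 None->2 [EMPTY]
step 7: bank0 0->2 [CONFLICT]
step 8: bank4 2->2 [HIT]
step 9: bank4 2->3 [CONFLICT]
step 10: bank0 2->5 [CONFLICT]
step 11: bank0 5->5 [HIT]
step 12: bank4 3->3 [HIT]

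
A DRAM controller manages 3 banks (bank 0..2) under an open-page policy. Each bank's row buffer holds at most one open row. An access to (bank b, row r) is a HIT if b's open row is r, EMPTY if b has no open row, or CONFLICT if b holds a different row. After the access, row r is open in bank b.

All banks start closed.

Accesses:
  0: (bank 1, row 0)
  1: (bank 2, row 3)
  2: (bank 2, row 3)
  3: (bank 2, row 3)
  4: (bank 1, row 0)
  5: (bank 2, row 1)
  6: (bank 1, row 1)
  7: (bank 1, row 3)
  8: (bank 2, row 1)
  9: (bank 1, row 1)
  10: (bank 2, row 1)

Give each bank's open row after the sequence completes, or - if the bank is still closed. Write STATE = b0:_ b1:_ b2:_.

STATE = b0:- b1:1 b2:1

0: bank 1 row 0 — prev None → EMPTY
1: bank 2 row 3 — prev None → EMPTY
2: bank 2 row 3 — prev 3 → HIT
3: bank 2 row 3 — prev 3 → HIT
4: bank 1 row 0 — prev 0 → HIT
5: bank 2 row 1 — prev 3 → CONFLICT
6: bank 1 row 1 — prev 0 → CONFLICT
7: bank 1 row 3 — prev 1 → CONFLICT
8: bank 2 row 1 — prev 1 → HIT
9: bank 1 row 1 — prev 3 → CONFLICT
10: bank 2 row 1 — prev 1 → HIT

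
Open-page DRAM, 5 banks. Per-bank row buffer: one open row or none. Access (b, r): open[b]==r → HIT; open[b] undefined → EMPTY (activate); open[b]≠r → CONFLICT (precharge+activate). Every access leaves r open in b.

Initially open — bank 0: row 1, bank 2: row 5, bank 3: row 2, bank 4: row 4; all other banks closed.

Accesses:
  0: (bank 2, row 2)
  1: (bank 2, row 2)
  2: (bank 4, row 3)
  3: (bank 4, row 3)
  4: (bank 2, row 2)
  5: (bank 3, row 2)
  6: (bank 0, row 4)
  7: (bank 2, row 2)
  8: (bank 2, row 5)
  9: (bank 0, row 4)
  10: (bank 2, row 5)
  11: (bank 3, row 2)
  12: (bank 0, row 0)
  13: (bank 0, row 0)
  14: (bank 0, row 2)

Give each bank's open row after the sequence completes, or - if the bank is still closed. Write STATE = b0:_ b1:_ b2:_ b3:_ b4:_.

#0 (2,2) C  (was 5)
#1 (2,2) H  (was 2)
#2 (4,3) C  (was 4)
#3 (4,3) H  (was 3)
#4 (2,2) H  (was 2)
#5 (3,2) H  (was 2)
#6 (0,4) C  (was 1)
#7 (2,2) H  (was 2)
#8 (2,5) C  (was 2)
#9 (0,4) H  (was 4)
#10 (2,5) H  (was 5)
#11 (3,2) H  (was 2)
#12 (0,0) C  (was 4)
#13 (0,0) H  (was 0)
#14 (0,2) C  (was 0)

STATE = b0:2 b1:- b2:5 b3:2 b4:3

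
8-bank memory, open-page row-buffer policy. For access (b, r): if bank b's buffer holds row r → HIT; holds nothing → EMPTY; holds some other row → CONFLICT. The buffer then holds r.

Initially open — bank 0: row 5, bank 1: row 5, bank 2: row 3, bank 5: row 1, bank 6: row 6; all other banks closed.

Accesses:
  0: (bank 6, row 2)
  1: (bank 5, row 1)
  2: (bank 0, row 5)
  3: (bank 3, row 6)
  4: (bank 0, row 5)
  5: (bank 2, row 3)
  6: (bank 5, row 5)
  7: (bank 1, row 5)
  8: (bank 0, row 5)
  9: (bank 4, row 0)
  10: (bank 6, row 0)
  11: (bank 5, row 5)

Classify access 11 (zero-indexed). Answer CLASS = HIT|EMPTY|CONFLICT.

CLASS = HIT

0: bank 6 row 2 — prev 6 → CONFLICT
1: bank 5 row 1 — prev 1 → HIT
2: bank 0 row 5 — prev 5 → HIT
3: bank 3 row 6 — prev None → EMPTY
4: bank 0 row 5 — prev 5 → HIT
5: bank 2 row 3 — prev 3 → HIT
6: bank 5 row 5 — prev 1 → CONFLICT
7: bank 1 row 5 — prev 5 → HIT
8: bank 0 row 5 — prev 5 → HIT
9: bank 4 row 0 — prev None → EMPTY
10: bank 6 row 0 — prev 2 → CONFLICT
11: bank 5 row 5 — prev 5 → HIT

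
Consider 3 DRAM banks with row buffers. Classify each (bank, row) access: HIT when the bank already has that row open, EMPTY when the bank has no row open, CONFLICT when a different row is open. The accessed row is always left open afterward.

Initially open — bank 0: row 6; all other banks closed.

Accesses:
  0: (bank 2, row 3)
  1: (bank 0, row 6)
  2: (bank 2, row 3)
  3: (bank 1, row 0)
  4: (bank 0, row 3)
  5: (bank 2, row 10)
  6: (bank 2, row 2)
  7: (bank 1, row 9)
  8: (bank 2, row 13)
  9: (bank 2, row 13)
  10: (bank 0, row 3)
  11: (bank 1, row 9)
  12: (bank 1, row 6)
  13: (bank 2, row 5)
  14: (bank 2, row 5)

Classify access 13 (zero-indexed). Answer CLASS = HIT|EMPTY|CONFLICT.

step 0: bank2 None->3 [EMPTY]
step 1: bank0 6->6 [HIT]
step 2: bank2 3->3 [HIT]
step 3: bank1 None->0 [EMPTY]
step 4: bank0 6->3 [CONFLICT]
step 5: bank2 3->10 [CONFLICT]
step 6: bank2 10->2 [CONFLICT]
step 7: bank1 0->9 [CONFLICT]
step 8: bank2 2->13 [CONFLICT]
step 9: bank2 13->13 [HIT]
step 10: bank0 3->3 [HIT]
step 11: bank1 9->9 [HIT]
step 12: bank1 9->6 [CONFLICT]
step 13: bank2 13->5 [CONFLICT]
step 14: bank2 5->5 [HIT]

CLASS = CONFLICT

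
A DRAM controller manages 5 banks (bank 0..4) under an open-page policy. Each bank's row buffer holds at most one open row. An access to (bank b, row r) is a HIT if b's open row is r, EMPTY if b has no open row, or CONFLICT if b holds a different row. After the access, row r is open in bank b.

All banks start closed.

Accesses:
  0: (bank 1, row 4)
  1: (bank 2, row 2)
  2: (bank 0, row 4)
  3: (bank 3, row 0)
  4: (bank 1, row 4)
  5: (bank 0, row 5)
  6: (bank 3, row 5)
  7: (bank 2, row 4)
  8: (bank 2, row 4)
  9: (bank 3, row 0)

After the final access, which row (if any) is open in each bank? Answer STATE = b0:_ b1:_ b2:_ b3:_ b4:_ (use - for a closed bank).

STATE = b0:5 b1:4 b2:4 b3:0 b4:-

0: bank 1 row 4 — prev None → EMPTY
1: bank 2 row 2 — prev None → EMPTY
2: bank 0 row 4 — prev None → EMPTY
3: bank 3 row 0 — prev None → EMPTY
4: bank 1 row 4 — prev 4 → HIT
5: bank 0 row 5 — prev 4 → CONFLICT
6: bank 3 row 5 — prev 0 → CONFLICT
7: bank 2 row 4 — prev 2 → CONFLICT
8: bank 2 row 4 — prev 4 → HIT
9: bank 3 row 0 — prev 5 → CONFLICT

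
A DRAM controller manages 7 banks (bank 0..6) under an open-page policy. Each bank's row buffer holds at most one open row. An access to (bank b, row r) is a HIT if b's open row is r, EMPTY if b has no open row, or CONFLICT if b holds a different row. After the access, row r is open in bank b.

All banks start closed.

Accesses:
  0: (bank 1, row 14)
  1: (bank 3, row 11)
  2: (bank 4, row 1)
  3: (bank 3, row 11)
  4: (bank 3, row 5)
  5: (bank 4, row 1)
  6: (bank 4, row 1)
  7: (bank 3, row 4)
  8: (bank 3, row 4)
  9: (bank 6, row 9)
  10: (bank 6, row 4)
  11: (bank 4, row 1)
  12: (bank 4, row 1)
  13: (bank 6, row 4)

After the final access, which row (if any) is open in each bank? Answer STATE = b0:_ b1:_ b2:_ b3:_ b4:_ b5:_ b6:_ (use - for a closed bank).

STATE = b0:- b1:14 b2:- b3:4 b4:1 b5:- b6:4

step 0: bank1 None->14 [EMPTY]
step 1: bank3 None->11 [EMPTY]
step 2: bank4 None->1 [EMPTY]
step 3: bank3 11->11 [HIT]
step 4: bank3 11->5 [CONFLICT]
step 5: bank4 1->1 [HIT]
step 6: bank4 1->1 [HIT]
step 7: bank3 5->4 [CONFLICT]
step 8: bank3 4->4 [HIT]
step 9: bank6 None->9 [EMPTY]
step 10: bank6 9->4 [CONFLICT]
step 11: bank4 1->1 [HIT]
step 12: bank4 1->1 [HIT]
step 13: bank6 4->4 [HIT]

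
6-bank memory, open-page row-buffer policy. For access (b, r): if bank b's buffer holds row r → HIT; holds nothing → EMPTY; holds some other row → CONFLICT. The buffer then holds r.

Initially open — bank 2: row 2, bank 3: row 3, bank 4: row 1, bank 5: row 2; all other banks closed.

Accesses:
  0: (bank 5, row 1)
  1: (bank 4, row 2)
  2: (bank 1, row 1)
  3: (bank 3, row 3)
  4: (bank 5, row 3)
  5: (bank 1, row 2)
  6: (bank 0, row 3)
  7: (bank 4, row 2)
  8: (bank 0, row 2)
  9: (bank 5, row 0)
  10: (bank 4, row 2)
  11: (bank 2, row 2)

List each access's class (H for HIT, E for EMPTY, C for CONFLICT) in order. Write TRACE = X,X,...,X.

TRACE = C,C,E,H,C,C,E,H,C,C,H,H

#0 (5,1) C  (was 2)
#1 (4,2) C  (was 1)
#2 (1,1) E
#3 (3,3) H  (was 3)
#4 (5,3) C  (was 1)
#5 (1,2) C  (was 1)
#6 (0,3) E
#7 (4,2) H  (was 2)
#8 (0,2) C  (was 3)
#9 (5,0) C  (was 3)
#10 (4,2) H  (was 2)
#11 (2,2) H  (was 2)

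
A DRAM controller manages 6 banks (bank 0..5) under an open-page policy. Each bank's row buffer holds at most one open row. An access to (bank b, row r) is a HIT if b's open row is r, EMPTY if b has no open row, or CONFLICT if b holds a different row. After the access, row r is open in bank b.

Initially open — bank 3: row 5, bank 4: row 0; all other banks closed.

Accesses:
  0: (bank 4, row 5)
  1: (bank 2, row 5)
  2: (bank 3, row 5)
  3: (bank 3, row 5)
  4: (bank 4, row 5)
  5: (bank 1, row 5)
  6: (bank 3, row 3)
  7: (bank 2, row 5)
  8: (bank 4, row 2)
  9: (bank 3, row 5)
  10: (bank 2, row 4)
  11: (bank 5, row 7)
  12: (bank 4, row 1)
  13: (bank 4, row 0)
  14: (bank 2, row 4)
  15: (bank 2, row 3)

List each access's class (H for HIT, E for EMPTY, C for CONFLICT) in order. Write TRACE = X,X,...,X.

TRACE = C,E,H,H,H,E,C,H,C,C,C,E,C,C,H,C

  [0] b4 r5: had r0 ⇒ C
  [1] b2 r5: no row ⇒ E
  [2] b3 r5: had r5 ⇒ H
  [3] b3 r5: had r5 ⇒ H
  [4] b4 r5: had r5 ⇒ H
  [5] b1 r5: no row ⇒ E
  [6] b3 r3: had r5 ⇒ C
  [7] b2 r5: had r5 ⇒ H
  [8] b4 r2: had r5 ⇒ C
  [9] b3 r5: had r3 ⇒ C
  [10] b2 r4: had r5 ⇒ C
  [11] b5 r7: no row ⇒ E
  [12] b4 r1: had r2 ⇒ C
  [13] b4 r0: had r1 ⇒ C
  [14] b2 r4: had r4 ⇒ H
  [15] b2 r3: had r4 ⇒ C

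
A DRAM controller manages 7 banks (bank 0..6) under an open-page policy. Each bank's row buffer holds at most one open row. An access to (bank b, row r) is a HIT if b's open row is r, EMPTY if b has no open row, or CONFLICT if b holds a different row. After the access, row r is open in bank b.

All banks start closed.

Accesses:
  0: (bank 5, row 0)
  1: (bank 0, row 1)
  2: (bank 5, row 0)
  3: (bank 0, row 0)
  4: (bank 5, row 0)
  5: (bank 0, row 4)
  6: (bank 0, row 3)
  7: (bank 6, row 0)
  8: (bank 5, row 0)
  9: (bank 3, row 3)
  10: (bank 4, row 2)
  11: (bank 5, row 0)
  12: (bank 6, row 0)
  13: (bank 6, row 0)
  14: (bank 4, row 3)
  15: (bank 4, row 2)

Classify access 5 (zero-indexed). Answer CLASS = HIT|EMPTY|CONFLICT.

step 0: bank5 None->0 [EMPTY]
step 1: bank0 None->1 [EMPTY]
step 2: bank5 0->0 [HIT]
step 3: bank0 1->0 [CONFLICT]
step 4: bank5 0->0 [HIT]
step 5: bank0 0->4 [CONFLICT]
step 6: bank0 4->3 [CONFLICT]
step 7: bank6 None->0 [EMPTY]
step 8: bank5 0->0 [HIT]
step 9: bank3 None->3 [EMPTY]
step 10: bank4 None->2 [EMPTY]
step 11: bank5 0->0 [HIT]
step 12: bank6 0->0 [HIT]
step 13: bank6 0->0 [HIT]
step 14: bank4 2->3 [CONFLICT]
step 15: bank4 3->2 [CONFLICT]

CLASS = CONFLICT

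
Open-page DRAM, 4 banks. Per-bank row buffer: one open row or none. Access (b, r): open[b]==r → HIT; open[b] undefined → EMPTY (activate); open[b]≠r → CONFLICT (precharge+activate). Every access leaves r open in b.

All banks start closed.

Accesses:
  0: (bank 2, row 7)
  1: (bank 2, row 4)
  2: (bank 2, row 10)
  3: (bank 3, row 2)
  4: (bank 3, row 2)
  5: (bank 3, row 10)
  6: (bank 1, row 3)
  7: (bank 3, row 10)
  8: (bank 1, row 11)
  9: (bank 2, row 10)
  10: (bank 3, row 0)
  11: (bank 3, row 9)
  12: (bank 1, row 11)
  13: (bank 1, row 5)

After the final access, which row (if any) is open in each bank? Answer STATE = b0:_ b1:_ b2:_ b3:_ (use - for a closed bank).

STATE = b0:- b1:5 b2:10 b3:9

step 0: bank2 None->7 [EMPTY]
step 1: bank2 7->4 [CONFLICT]
step 2: bank2 4->10 [CONFLICT]
step 3: bank3 None->2 [EMPTY]
step 4: bank3 2->2 [HIT]
step 5: bank3 2->10 [CONFLICT]
step 6: bank1 None->3 [EMPTY]
step 7: bank3 10->10 [HIT]
step 8: bank1 3->11 [CONFLICT]
step 9: bank2 10->10 [HIT]
step 10: bank3 10->0 [CONFLICT]
step 11: bank3 0->9 [CONFLICT]
step 12: bank1 11->11 [HIT]
step 13: bank1 11->5 [CONFLICT]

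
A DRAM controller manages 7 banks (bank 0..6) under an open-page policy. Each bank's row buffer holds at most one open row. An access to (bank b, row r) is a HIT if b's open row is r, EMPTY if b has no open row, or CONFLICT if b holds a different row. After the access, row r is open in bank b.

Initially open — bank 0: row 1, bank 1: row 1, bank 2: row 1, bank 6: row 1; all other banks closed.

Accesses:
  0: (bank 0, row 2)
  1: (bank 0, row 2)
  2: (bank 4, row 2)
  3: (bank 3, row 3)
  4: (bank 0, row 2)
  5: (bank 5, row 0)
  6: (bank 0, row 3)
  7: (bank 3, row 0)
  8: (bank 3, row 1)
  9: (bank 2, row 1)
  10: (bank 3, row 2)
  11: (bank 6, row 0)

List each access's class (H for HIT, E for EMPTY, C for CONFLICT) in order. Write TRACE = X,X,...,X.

TRACE = C,H,E,E,H,E,C,C,C,H,C,C

0: bank 0 row 2 — prev 1 → CONFLICT
1: bank 0 row 2 — prev 2 → HIT
2: bank 4 row 2 — prev None → EMPTY
3: bank 3 row 3 — prev None → EMPTY
4: bank 0 row 2 — prev 2 → HIT
5: bank 5 row 0 — prev None → EMPTY
6: bank 0 row 3 — prev 2 → CONFLICT
7: bank 3 row 0 — prev 3 → CONFLICT
8: bank 3 row 1 — prev 0 → CONFLICT
9: bank 2 row 1 — prev 1 → HIT
10: bank 3 row 2 — prev 1 → CONFLICT
11: bank 6 row 0 — prev 1 → CONFLICT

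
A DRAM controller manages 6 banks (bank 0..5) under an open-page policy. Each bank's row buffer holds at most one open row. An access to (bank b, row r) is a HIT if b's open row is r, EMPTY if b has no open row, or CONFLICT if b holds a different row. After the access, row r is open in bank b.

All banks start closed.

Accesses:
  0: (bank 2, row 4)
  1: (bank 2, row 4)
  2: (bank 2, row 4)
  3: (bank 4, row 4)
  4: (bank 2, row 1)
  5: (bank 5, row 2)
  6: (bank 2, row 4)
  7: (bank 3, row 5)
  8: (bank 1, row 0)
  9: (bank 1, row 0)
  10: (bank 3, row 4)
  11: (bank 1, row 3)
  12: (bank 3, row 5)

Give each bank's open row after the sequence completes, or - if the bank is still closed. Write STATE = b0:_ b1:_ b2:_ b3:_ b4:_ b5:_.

STATE = b0:- b1:3 b2:4 b3:5 b4:4 b5:2

0: bank 2 row 4 — prev None → EMPTY
1: bank 2 row 4 — prev 4 → HIT
2: bank 2 row 4 — prev 4 → HIT
3: bank 4 row 4 — prev None → EMPTY
4: bank 2 row 1 — prev 4 → CONFLICT
5: bank 5 row 2 — prev None → EMPTY
6: bank 2 row 4 — prev 1 → CONFLICT
7: bank 3 row 5 — prev None → EMPTY
8: bank 1 row 0 — prev None → EMPTY
9: bank 1 row 0 — prev 0 → HIT
10: bank 3 row 4 — prev 5 → CONFLICT
11: bank 1 row 3 — prev 0 → CONFLICT
12: bank 3 row 5 — prev 4 → CONFLICT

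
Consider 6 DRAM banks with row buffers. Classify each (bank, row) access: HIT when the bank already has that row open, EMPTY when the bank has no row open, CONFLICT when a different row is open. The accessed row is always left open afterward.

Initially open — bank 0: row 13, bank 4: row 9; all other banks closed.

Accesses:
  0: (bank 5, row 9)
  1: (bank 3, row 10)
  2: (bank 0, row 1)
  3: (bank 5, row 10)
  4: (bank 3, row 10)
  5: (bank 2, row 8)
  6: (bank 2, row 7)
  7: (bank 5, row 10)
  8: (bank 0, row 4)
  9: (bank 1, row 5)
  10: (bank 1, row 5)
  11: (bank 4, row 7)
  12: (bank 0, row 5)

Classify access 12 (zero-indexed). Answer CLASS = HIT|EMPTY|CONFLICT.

step 0: bank5 None->9 [EMPTY]
step 1: bank3 None->10 [EMPTY]
step 2: bank0 13->1 [CONFLICT]
step 3: bank5 9->10 [CONFLICT]
step 4: bank3 10->10 [HIT]
step 5: bank2 None->8 [EMPTY]
step 6: bank2 8->7 [CONFLICT]
step 7: bank5 10->10 [HIT]
step 8: bank0 1->4 [CONFLICT]
step 9: bank1 None->5 [EMPTY]
step 10: bank1 5->5 [HIT]
step 11: bank4 9->7 [CONFLICT]
step 12: bank0 4->5 [CONFLICT]

CLASS = CONFLICT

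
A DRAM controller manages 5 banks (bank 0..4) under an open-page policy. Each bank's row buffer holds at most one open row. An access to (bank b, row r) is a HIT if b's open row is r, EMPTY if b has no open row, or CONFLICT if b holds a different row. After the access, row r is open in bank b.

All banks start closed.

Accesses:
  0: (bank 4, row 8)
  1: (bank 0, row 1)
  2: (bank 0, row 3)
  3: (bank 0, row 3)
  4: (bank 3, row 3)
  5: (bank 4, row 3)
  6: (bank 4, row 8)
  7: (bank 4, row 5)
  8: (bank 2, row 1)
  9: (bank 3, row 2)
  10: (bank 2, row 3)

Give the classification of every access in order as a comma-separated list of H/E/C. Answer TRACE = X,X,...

#0 (4,8) E
#1 (0,1) E
#2 (0,3) C  (was 1)
#3 (0,3) H  (was 3)
#4 (3,3) E
#5 (4,3) C  (was 8)
#6 (4,8) C  (was 3)
#7 (4,5) C  (was 8)
#8 (2,1) E
#9 (3,2) C  (was 3)
#10 (2,3) C  (was 1)

TRACE = E,E,C,H,E,C,C,C,E,C,C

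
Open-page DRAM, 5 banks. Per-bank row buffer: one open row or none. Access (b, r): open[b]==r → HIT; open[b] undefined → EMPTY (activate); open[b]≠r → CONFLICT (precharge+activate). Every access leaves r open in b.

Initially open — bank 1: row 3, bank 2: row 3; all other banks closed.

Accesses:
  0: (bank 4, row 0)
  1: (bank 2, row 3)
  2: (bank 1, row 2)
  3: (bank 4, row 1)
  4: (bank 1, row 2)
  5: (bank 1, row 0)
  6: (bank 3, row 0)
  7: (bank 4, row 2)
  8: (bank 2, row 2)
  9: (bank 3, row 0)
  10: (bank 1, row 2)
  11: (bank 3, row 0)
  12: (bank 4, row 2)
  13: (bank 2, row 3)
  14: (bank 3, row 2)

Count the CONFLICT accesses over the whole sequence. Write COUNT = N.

COUNT = 8

#0 (4,0) E
#1 (2,3) H  (was 3)
#2 (1,2) C  (was 3)
#3 (4,1) C  (was 0)
#4 (1,2) H  (was 2)
#5 (1,0) C  (was 2)
#6 (3,0) E
#7 (4,2) C  (was 1)
#8 (2,2) C  (was 3)
#9 (3,0) H  (was 0)
#10 (1,2) C  (was 0)
#11 (3,0) H  (was 0)
#12 (4,2) H  (was 2)
#13 (2,3) C  (was 2)
#14 (3,2) C  (was 0)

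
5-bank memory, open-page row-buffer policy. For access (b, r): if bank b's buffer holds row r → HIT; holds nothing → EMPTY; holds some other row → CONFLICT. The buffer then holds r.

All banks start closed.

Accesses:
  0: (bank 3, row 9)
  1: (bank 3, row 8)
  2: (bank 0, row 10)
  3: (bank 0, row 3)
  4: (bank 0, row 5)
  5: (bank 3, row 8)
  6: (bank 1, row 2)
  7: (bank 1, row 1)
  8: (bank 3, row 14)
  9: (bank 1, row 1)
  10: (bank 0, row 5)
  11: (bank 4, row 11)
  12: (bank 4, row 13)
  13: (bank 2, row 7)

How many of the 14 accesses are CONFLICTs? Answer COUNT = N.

0: bank 3 row 9 — prev None → EMPTY
1: bank 3 row 8 — prev 9 → CONFLICT
2: bank 0 row 10 — prev None → EMPTY
3: bank 0 row 3 — prev 10 → CONFLICT
4: bank 0 row 5 — prev 3 → CONFLICT
5: bank 3 row 8 — prev 8 → HIT
6: bank 1 row 2 — prev None → EMPTY
7: bank 1 row 1 — prev 2 → CONFLICT
8: bank 3 row 14 — prev 8 → CONFLICT
9: bank 1 row 1 — prev 1 → HIT
10: bank 0 row 5 — prev 5 → HIT
11: bank 4 row 11 — prev None → EMPTY
12: bank 4 row 13 — prev 11 → CONFLICT
13: bank 2 row 7 — prev None → EMPTY

COUNT = 6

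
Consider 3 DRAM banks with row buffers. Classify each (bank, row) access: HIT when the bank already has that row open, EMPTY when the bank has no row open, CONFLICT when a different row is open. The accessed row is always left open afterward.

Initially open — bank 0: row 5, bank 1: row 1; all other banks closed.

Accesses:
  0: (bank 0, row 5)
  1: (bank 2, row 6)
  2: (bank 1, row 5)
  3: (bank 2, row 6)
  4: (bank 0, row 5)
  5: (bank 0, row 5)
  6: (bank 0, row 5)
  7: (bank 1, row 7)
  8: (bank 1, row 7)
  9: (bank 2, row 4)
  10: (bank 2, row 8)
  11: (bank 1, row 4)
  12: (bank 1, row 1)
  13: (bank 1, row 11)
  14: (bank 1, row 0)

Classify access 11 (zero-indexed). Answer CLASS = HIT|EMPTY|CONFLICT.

#0 (0,5) H  (was 5)
#1 (2,6) E
#2 (1,5) C  (was 1)
#3 (2,6) H  (was 6)
#4 (0,5) H  (was 5)
#5 (0,5) H  (was 5)
#6 (0,5) H  (was 5)
#7 (1,7) C  (was 5)
#8 (1,7) H  (was 7)
#9 (2,4) C  (was 6)
#10 (2,8) C  (was 4)
#11 (1,4) C  (was 7)
#12 (1,1) C  (was 4)
#13 (1,11) C  (was 1)
#14 (1,0) C  (was 11)

CLASS = CONFLICT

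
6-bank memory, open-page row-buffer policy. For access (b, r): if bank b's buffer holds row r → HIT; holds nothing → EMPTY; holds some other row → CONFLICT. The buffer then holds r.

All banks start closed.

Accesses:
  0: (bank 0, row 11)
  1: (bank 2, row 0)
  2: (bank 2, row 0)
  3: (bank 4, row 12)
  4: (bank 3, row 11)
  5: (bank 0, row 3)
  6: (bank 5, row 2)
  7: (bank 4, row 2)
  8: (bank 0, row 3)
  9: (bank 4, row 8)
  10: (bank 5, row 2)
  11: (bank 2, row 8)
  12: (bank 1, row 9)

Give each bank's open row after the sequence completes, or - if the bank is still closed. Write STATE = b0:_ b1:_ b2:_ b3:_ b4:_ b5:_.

0: bank 0 row 11 — prev None → EMPTY
1: bank 2 row 0 — prev None → EMPTY
2: bank 2 row 0 — prev 0 → HIT
3: bank 4 row 12 — prev None → EMPTY
4: bank 3 row 11 — prev None → EMPTY
5: bank 0 row 3 — prev 11 → CONFLICT
6: bank 5 row 2 — prev None → EMPTY
7: bank 4 row 2 — prev 12 → CONFLICT
8: bank 0 row 3 — prev 3 → HIT
9: bank 4 row 8 — prev 2 → CONFLICT
10: bank 5 row 2 — prev 2 → HIT
11: bank 2 row 8 — prev 0 → CONFLICT
12: bank 1 row 9 — prev None → EMPTY

STATE = b0:3 b1:9 b2:8 b3:11 b4:8 b5:2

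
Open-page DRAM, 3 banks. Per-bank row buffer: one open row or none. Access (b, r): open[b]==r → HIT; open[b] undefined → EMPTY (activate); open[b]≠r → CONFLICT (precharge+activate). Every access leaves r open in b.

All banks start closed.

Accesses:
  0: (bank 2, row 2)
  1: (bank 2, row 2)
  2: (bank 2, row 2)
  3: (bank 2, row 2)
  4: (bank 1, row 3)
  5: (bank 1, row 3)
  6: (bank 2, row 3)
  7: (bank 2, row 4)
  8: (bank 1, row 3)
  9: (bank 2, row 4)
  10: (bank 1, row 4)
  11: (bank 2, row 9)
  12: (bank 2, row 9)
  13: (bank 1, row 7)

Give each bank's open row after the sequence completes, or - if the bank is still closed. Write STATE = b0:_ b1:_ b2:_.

STATE = b0:- b1:7 b2:9

0: bank 2 row 2 — prev None → EMPTY
1: bank 2 row 2 — prev 2 → HIT
2: bank 2 row 2 — prev 2 → HIT
3: bank 2 row 2 — prev 2 → HIT
4: bank 1 row 3 — prev None → EMPTY
5: bank 1 row 3 — prev 3 → HIT
6: bank 2 row 3 — prev 2 → CONFLICT
7: bank 2 row 4 — prev 3 → CONFLICT
8: bank 1 row 3 — prev 3 → HIT
9: bank 2 row 4 — prev 4 → HIT
10: bank 1 row 4 — prev 3 → CONFLICT
11: bank 2 row 9 — prev 4 → CONFLICT
12: bank 2 row 9 — prev 9 → HIT
13: bank 1 row 7 — prev 4 → CONFLICT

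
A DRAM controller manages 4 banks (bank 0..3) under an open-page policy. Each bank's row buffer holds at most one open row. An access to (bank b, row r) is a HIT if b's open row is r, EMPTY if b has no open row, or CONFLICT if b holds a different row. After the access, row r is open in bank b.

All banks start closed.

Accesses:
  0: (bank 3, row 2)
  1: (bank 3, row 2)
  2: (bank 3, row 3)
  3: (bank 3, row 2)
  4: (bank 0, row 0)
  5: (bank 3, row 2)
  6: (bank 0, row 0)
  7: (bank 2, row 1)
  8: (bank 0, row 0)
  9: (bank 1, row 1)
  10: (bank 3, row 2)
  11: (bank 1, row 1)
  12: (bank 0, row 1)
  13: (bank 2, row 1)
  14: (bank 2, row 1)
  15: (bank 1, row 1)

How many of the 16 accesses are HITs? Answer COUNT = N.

COUNT = 9

  [0] b3 r2: no row ⇒ E
  [1] b3 r2: had r2 ⇒ H
  [2] b3 r3: had r2 ⇒ C
  [3] b3 r2: had r3 ⇒ C
  [4] b0 r0: no row ⇒ E
  [5] b3 r2: had r2 ⇒ H
  [6] b0 r0: had r0 ⇒ H
  [7] b2 r1: no row ⇒ E
  [8] b0 r0: had r0 ⇒ H
  [9] b1 r1: no row ⇒ E
  [10] b3 r2: had r2 ⇒ H
  [11] b1 r1: had r1 ⇒ H
  [12] b0 r1: had r0 ⇒ C
  [13] b2 r1: had r1 ⇒ H
  [14] b2 r1: had r1 ⇒ H
  [15] b1 r1: had r1 ⇒ H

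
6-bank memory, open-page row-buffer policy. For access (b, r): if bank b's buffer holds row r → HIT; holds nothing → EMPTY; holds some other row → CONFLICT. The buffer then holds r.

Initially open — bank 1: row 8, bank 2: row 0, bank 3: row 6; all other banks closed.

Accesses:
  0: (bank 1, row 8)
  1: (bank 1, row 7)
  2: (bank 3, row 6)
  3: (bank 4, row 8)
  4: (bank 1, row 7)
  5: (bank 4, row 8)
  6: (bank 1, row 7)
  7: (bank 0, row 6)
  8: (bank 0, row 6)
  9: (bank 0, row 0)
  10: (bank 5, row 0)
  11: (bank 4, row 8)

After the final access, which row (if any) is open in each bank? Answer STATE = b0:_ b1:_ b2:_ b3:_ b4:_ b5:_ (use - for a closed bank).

  [0] b1 r8: had r8 ⇒ H
  [1] b1 r7: had r8 ⇒ C
  [2] b3 r6: had r6 ⇒ H
  [3] b4 r8: no row ⇒ E
  [4] b1 r7: had r7 ⇒ H
  [5] b4 r8: had r8 ⇒ H
  [6] b1 r7: had r7 ⇒ H
  [7] b0 r6: no row ⇒ E
  [8] b0 r6: had r6 ⇒ H
  [9] b0 r0: had r6 ⇒ C
  [10] b5 r0: no row ⇒ E
  [11] b4 r8: had r8 ⇒ H

STATE = b0:0 b1:7 b2:0 b3:6 b4:8 b5:0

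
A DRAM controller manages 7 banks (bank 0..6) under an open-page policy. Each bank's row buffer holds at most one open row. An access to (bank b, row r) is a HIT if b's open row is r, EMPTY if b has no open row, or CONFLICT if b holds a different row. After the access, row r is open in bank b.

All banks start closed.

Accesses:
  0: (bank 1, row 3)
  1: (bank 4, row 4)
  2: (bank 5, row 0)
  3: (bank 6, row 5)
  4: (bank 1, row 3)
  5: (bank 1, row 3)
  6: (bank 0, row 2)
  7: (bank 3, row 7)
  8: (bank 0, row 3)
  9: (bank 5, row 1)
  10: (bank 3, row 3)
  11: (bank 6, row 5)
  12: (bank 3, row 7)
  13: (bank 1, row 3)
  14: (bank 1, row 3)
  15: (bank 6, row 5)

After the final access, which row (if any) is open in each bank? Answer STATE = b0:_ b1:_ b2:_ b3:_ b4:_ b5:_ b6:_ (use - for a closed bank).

0: bank 1 row 3 — prev None → EMPTY
1: bank 4 row 4 — prev None → EMPTY
2: bank 5 row 0 — prev None → EMPTY
3: bank 6 row 5 — prev None → EMPTY
4: bank 1 row 3 — prev 3 → HIT
5: bank 1 row 3 — prev 3 → HIT
6: bank 0 row 2 — prev None → EMPTY
7: bank 3 row 7 — prev None → EMPTY
8: bank 0 row 3 — prev 2 → CONFLICT
9: bank 5 row 1 — prev 0 → CONFLICT
10: bank 3 row 3 — prev 7 → CONFLICT
11: bank 6 row 5 — prev 5 → HIT
12: bank 3 row 7 — prev 3 → CONFLICT
13: bank 1 row 3 — prev 3 → HIT
14: bank 1 row 3 — prev 3 → HIT
15: bank 6 row 5 — prev 5 → HIT

STATE = b0:3 b1:3 b2:- b3:7 b4:4 b5:1 b6:5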